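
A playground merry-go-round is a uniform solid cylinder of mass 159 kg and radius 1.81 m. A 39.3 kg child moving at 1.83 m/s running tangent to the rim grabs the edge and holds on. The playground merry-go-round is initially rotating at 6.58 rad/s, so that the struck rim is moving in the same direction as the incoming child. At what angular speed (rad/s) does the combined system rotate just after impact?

|ω_f| ≈ 4.74 rad/s

About the axle the impulsive forces during the collision are internal, so angular momentum about that axis is conserved.
I_p = ½(159)(1.81)² = 260.4 kg·m². Taking the sense of the child's angular momentum as positive, L_{child} = m v R = (39.3)(1.83)(1.81) = 130.2 kg·m²/s.
L_i = +I_p ω_p + m v R = +(260.4)(6.58) + 130.2 = 1844 kg·m²/s.
After sticking, I_f = I_p + m R² = 260.4 + (39.3)(1.81)² = 389.2 kg·m².
ω_f = L_i / I_f = 1844 / 389.2 = 4.738 rad/s.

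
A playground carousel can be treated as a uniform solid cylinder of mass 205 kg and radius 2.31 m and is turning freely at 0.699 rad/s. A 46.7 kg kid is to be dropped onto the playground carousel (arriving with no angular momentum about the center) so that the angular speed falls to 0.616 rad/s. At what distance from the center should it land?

No external torque acts about the center; L_before = L_after.
I_p = ½(205)(2.31)² = 547.0 kg·m².
I_p ω_i = (I_p + m r²) ω_f ⇒ m r² = I_p(ω_i/ω_f − 1) = 547.0(0.699/0.616 − 1) = 73.70 kg·m².
r = √(73.70/46.7) = 1.256 m.

r ≈ 1.26 m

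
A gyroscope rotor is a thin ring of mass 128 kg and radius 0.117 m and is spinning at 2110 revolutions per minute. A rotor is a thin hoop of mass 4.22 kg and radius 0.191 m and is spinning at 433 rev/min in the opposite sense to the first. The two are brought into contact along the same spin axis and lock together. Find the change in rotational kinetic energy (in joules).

No external torque acts about the common axis, so total angular momentum is conserved.
Moments of inertia: I_A = (128)(0.117)² = 1.752 kg·m²; I_B = (4.22)(0.191)² = 0.1539 kg·m².
Taking A's sense as positive: L = (1.752)(2110) − (0.1539)(433) = 3630 kg·m²·rpm.
Combined I = 1.752 + 0.1539 = 1.906 kg·m².
ω_f = L / I = 3630 / 1.906 = 1905 rpm.
KE_i = ½ΣIω² = 42930 J; KE_f = ½(1.906)(199.5)² = 37910 J.

ΔKE ≈ -5020 J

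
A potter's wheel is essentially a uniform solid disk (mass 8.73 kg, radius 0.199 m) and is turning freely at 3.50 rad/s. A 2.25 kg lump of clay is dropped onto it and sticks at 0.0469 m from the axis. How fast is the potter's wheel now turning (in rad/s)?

The added mass arrives with no angular momentum about the axis, and any external torque about the axis is negligible, so the system's angular momentum is conserved.
I_p = ½(8.73)(0.199)² = 0.1729 kg·m².
Added inertia Σmr² = (2.25)(0.0469)² = 0.004949 kg·m²; I_f = 0.1729 + 0.004949 = 0.1778 kg·m².
ω_f = I_p ω_i / I_f = (0.1729)(3.50) / 0.1778 = 3.403 rad/s.

ω_f ≈ 3.40 rad/s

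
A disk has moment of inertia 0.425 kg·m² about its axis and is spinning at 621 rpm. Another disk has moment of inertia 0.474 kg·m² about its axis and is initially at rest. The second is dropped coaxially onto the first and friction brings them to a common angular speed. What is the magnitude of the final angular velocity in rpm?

The coupling torques are internal; angular momentum about the shared axis is conserved.
Taking A's sense as positive: L = (0.4250)(621) = 263.9 kg·m²·rpm.
Combined I = 0.4250 + 0.4740 = 0.8990 kg·m².
ω_f = L / I = 263.9 / 0.8990 = 293.6 rpm.

|ω_f| ≈ 294 rpm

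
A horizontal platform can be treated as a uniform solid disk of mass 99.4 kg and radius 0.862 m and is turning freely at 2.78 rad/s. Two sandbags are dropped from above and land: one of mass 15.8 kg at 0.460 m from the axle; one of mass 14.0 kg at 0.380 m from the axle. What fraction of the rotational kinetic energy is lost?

No external torque acts about the axle; L_before = L_after.
I_p = ½(99.4)(0.862)² = 36.93 kg·m².
Added inertia Σmr² = (15.8)(0.460)² + (14.0)(0.380)² = 5.365 kg·m²; I_f = 36.93 + 5.365 = 42.29 kg·m².
ω_f = I_p ω_i / I_f = (36.93)(2.78) / 42.29 = 2.427 rad/s.
KE_i = ½(36.93)(2.780 rad/s)² = 142.7 J; KE_f = ½(42.29)(2.427)² = 124.6 J.
Fraction lost = 0.1268.

fraction ≈ 0.127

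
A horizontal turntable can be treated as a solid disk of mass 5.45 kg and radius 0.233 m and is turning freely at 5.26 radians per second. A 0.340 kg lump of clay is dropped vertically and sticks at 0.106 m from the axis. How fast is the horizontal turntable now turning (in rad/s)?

ω_f ≈ 5.13 rad/s

No external torque acts about the axis; L_before = L_after.
I_p = ½(5.45)(0.233)² = 0.1479 kg·m².
Added inertia Σmr² = (0.340)(0.106)² = 0.003820 kg·m²; I_f = 0.1479 + 0.003820 = 0.1518 kg·m².
ω_f = I_p ω_i / I_f = (0.1479)(5.26) / 0.1518 = 5.128 rad/s.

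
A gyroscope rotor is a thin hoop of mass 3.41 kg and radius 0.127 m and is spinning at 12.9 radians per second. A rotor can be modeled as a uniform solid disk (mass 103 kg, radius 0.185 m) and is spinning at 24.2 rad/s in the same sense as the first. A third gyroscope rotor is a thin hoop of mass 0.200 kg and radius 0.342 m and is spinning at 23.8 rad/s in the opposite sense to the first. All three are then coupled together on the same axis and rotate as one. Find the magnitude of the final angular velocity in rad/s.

No external torque acts about the common axis, so total angular momentum is conserved.
Moments of inertia: I_A = (3.41)(0.127)² = 0.05500 kg·m²; I_B = ½(103)(0.185)² = 1.763 kg·m²; I_C = (0.200)(0.342)² = 0.02339 kg·m².
Taking A's sense as positive: L = (0.05500)(12.9) + (1.763)(24.2) − (0.02339)(23.8) = 42.81 kg·m²·rad/s.
Combined I = 0.05500 + 1.763 + 0.02339 = 1.841 kg·m².
ω_f = L / I = 42.81 / 1.841 = 23.25 rad/s.

|ω_f| ≈ 23.3 rad/s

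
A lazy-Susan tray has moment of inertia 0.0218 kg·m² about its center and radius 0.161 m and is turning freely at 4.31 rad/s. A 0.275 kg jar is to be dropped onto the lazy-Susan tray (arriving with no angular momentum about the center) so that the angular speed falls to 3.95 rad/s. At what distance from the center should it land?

No external torque acts about the center; L_before = L_after.
I_p ω_i = (I_p + m r²) ω_f ⇒ m r² = I_p(ω_i/ω_f − 1) = 0.02180(4.31/3.95 − 1) = 0.001987 kg·m².
r = √(0.001987/0.275) = 0.08500 m.

r ≈ 0.0850 m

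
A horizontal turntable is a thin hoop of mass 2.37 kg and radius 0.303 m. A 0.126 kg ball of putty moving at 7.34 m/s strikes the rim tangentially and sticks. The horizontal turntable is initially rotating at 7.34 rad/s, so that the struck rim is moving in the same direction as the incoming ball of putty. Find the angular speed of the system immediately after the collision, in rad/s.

The axle reaction passes through the axle and exerts no torque about it; angular momentum about the axle is conserved through the impact.
I_p = (2.37)(0.303)² = 0.2176 kg·m². Taking the sense of the ball of putty's angular momentum as positive, L_{ball} = m v R = (0.126)(7.34)(0.303) = 0.2802 kg·m²/s.
L_i = +I_p ω_p + m v R = +(0.2176)(7.34) + 0.2802 = 1.877 kg·m²/s.
After sticking, I_f = I_p + m R² = 0.2176 + (0.126)(0.303)² = 0.2292 kg·m².
ω_f = L_i / I_f = 1.877 / 0.2292 = 8.192 rad/s.

|ω_f| ≈ 8.19 rad/s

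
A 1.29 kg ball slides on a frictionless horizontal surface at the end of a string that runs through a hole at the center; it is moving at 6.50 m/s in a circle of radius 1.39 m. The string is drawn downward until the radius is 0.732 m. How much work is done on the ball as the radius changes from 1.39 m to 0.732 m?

W ≈ 71.0 J

Central (radial) force ⇒ zero torque about the center ⇒ m v r is constant.
v₂ = v₁ r₁ / r₂ = (6.50)(1.39) / (0.732) = 12.34 m/s.
W = ΔKE = ½m(v₂² − v₁²) = 71.01 J.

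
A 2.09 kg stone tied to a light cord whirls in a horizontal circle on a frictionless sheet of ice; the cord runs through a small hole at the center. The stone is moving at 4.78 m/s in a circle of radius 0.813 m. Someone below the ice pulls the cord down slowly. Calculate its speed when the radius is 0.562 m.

Central (radial) force ⇒ zero torque about the center ⇒ m v r is constant.
v₂ = v₁ r₁ / r₂ = (4.78)(0.813) / (0.562) = 6.915 m/s.

v₂ ≈ 6.91 m/s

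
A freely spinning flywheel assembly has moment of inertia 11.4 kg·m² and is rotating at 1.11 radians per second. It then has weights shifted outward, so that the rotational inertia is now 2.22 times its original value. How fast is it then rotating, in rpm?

Angular momentum about the spin axis is conserved since the torque about it is zero.
I₂ = 2.22 × 11.4 = 25.31 kg·m².
ω₂ = I₁ω₁ / I₂ = (11.40)(1.11 rad/s) / (25.31) = 0.5000 rad/s = 4.775 rpm.

ω₂ ≈ 4.77 rpm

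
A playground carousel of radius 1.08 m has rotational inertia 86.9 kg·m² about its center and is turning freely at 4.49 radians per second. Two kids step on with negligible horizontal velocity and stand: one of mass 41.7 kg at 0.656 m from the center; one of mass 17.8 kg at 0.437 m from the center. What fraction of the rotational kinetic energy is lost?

No external torque acts about the center; L_before = L_after.
Added inertia Σmr² = (41.7)(0.656)² + (17.8)(0.437)² = 21.34 kg·m²; I_f = 86.90 + 21.34 = 108.2 kg·m².
ω_f = I_p ω_i / I_f = (86.90)(4.49) / 108.2 = 3.605 rad/s.
KE_i = ½(86.90)(4.490 rad/s)² = 876.0 J; KE_f = ½(108.2)(3.605)² = 703.2 J.
Fraction lost = 0.1972.

fraction ≈ 0.197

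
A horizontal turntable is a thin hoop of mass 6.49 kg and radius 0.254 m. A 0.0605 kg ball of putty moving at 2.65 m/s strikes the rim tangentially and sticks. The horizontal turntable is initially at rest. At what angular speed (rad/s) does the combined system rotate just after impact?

The axle reaction passes through the axle and exerts no torque about it; angular momentum about the axle is conserved through the impact.
I_p = (6.49)(0.254)² = 0.4187 kg·m². Taking the sense of the ball of putty's angular momentum as positive, L_{ball} = m v R = (0.0605)(2.65)(0.254) = 0.04072 kg·m²/s.
L_i = 0 + 0.04072 = 0.04072 kg·m²/s.
After sticking, I_f = I_p + m R² = 0.4187 + (0.0605)(0.254)² = 0.4226 kg·m².
ω_f = L_i / I_f = 0.04072 / 0.4226 = 0.09636 rad/s.

|ω_f| ≈ 0.0964 rad/s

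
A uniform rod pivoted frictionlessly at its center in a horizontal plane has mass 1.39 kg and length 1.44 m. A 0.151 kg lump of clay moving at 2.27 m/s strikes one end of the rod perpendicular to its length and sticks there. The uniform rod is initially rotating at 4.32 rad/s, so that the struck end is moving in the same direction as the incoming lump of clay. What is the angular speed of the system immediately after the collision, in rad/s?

About the pivot the impulsive forces during the collision are internal, so angular momentum about that axis is conserved.
I_p = (1/12)(1.39)(1.44)² = 0.2402 kg·m². Taking the sense of the lump of clay's angular momentum as positive, L_{lump} = m v R = (0.151)(2.27)(1.44/2) = 0.2468 kg·m²/s.
L_i = +I_p ω_p + m v R = +(0.2402)(4.32) + 0.2468 = 1.284 kg·m²/s.
After sticking, I_f = I_p + m R² = 0.2402 + (0.151)(1.44/2)² = 0.3185 kg·m².
ω_f = L_i / I_f = 1.284 / 0.3185 = 4.033 rad/s.

|ω_f| ≈ 4.03 rad/s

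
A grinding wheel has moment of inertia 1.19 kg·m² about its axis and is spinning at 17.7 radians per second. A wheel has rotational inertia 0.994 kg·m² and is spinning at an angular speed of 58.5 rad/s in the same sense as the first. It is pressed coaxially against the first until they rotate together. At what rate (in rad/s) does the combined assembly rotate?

The coupling torques are internal; angular momentum about the shared axis is conserved.
Taking A's sense as positive: L = (1.190)(17.7) + (0.9940)(58.5) = 79.21 kg·m²·rad/s.
Combined I = 1.190 + 0.9940 = 2.184 kg·m².
ω_f = L / I = 79.21 / 2.184 = 36.27 rad/s.

|ω_f| ≈ 36.3 rad/s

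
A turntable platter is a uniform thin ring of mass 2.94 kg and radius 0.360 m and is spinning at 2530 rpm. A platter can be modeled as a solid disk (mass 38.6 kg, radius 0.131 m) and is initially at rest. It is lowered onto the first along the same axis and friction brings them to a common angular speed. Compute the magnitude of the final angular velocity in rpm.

|ω_f| ≈ 1350 rpm

The coupling torques are internal; angular momentum about the shared axis is conserved.
Moments of inertia: I_A = (2.94)(0.360)² = 0.3810 kg·m²; I_B = ½(38.6)(0.131)² = 0.3312 kg·m².
Taking A's sense as positive: L = (0.3810)(2530) = 964.0 kg·m²·rpm.
Combined I = 0.3810 + 0.3312 = 0.7122 kg·m².
ω_f = L / I = 964.0 / 0.7122 = 1353 rpm.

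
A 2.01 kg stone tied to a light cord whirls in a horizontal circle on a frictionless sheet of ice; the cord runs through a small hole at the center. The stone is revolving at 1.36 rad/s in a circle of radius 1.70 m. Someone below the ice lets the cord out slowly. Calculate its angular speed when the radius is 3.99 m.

ω₂ ≈ 0.247 rad/s

The constraining force is radial, so m r² ω about the center is conserved.
ω₂ = ω₁ (r₁/r₂)² = (1.36)(1.70/3.99)² = 0.2469 rad/s.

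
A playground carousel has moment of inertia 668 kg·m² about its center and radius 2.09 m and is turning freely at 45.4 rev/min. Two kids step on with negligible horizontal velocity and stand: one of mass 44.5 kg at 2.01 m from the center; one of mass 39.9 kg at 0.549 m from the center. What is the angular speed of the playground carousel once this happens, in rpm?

ω_f ≈ 35.3 rpm

No external torque acts about the center; L_before = L_after.
Added inertia Σmr² = (44.5)(2.01)² + (39.9)(0.549)² = 191.8 kg·m²; I_f = 668.0 + 191.8 = 859.8 kg·m².
ω_f = I_p ω_i / I_f = (668.0)(45.4) / 859.8 = 35.27 rpm.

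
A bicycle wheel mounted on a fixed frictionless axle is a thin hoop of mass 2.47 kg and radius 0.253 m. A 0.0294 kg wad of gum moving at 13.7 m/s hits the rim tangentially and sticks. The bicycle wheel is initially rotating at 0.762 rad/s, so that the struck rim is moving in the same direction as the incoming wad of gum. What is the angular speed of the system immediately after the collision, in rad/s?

|ω_f| ≈ 1.39 rad/s

About the axle the impulsive forces during the collision are internal, so angular momentum about that axis is conserved.
I_p = (2.47)(0.253)² = 0.1581 kg·m². Taking the sense of the wad of gum's angular momentum as positive, L_{wad} = m v R = (0.0294)(13.7)(0.253) = 0.1019 kg·m²/s.
L_i = +I_p ω_p + m v R = +(0.1581)(0.762) + 0.1019 = 0.2224 kg·m²/s.
After sticking, I_f = I_p + m R² = 0.1581 + (0.0294)(0.253)² = 0.1600 kg·m².
ω_f = L_i / I_f = 0.2224 / 0.1600 = 1.390 rad/s.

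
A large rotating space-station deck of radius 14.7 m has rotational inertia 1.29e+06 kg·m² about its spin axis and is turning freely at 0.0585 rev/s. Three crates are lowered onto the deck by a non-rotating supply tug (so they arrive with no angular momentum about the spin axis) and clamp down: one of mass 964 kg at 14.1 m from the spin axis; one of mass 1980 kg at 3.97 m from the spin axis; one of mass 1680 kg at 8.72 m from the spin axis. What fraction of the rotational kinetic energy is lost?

No external torque acts about the spin axis; L_before = L_after.
Added inertia Σmr² = (964)(14.1)² + (1980)(3.97)² + (1680)(8.72)² = 3.506e+05 kg·m²; I_f = 1.290e+06 + 3.506e+05 = 1.641e+06 kg·m².
ω_f = I_p ω_i / I_f = (1.290e+06)(0.0585) / 1.641e+06 = 0.04600 rev/s.
KE_i = ½(1.290e+06)(0.3676 rad/s)² = 87140 J; KE_f = ½(1.641e+06)(0.2890)² = 68520 J.
Fraction lost = 0.2137.

fraction ≈ 0.214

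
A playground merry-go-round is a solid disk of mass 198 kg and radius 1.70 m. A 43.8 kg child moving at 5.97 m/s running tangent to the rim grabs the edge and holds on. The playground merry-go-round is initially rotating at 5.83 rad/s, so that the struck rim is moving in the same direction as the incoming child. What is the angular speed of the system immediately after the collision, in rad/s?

|ω_f| ≈ 5.12 rad/s

About the axle the impulsive forces during the collision are internal, so angular momentum about that axis is conserved.
I_p = ½(198)(1.70)² = 286.1 kg·m². Taking the sense of the child's angular momentum as positive, L_{child} = m v R = (43.8)(5.97)(1.70) = 444.5 kg·m²/s.
L_i = +I_p ω_p + m v R = +(286.1)(5.83) + 444.5 = 2113 kg·m²/s.
After sticking, I_f = I_p + m R² = 286.1 + (43.8)(1.70)² = 412.7 kg·m².
ω_f = L_i / I_f = 2113 / 412.7 = 5.119 rad/s.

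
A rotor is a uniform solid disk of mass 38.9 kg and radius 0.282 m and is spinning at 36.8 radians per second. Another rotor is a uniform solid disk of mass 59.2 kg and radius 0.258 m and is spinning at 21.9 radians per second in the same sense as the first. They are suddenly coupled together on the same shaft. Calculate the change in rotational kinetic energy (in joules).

The coupling torques are internal; angular momentum about the shared axis is conserved.
Moments of inertia: I_A = ½(38.9)(0.282)² = 1.547 kg·m²; I_B = ½(59.2)(0.258)² = 1.970 kg·m².
Taking A's sense as positive: L = (1.547)(36.8) + (1.970)(21.9) = 100.1 kg·m²·rad/s.
Combined I = 1.547 + 1.970 = 3.517 kg·m².
ω_f = L / I = 100.1 / 3.517 = 28.45 rad/s.
KE_i = ½ΣIω² = 1520 J; KE_f = ½(3.517)(28.45)² = 1424 J.

ΔKE ≈ -96.2 J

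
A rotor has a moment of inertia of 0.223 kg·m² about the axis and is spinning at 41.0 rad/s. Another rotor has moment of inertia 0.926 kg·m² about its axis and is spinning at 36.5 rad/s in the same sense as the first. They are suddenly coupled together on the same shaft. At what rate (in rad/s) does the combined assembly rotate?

|ω_f| ≈ 37.4 rad/s

The coupling torques are internal; angular momentum about the shared axis is conserved.
Taking A's sense as positive: L = (0.2230)(41.0) + (0.9260)(36.5) = 42.94 kg·m²·rad/s.
Combined I = 0.2230 + 0.9260 = 1.149 kg·m².
ω_f = L / I = 42.94 / 1.149 = 37.37 rad/s.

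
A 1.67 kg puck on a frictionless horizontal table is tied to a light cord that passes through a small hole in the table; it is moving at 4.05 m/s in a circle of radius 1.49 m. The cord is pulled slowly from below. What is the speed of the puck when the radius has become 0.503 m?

v₂ ≈ 12.0 m/s

Central (radial) force ⇒ zero torque about the center ⇒ m v r is constant.
v₂ = v₁ r₁ / r₂ = (4.05)(1.49) / (0.503) = 12.00 m/s.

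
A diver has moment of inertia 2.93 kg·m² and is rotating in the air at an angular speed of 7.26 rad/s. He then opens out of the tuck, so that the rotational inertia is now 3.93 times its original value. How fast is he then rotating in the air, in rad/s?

ω₂ ≈ 1.85 rad/s

No external torque acts about the spin axis, so angular momentum is conserved.
I₂ = 3.93 × 2.93 = 11.51 kg·m².
ω₂ = I₁ω₁ / I₂ = (2.930)(7.26 rad/s) / (11.51) = 1.847 rad/s.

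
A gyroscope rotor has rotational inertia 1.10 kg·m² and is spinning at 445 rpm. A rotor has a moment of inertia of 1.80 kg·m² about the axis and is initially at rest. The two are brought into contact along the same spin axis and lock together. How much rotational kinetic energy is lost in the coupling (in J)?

ΔKE lost ≈ 741 J

The coupling torques are internal; angular momentum about the shared axis is conserved.
Taking A's sense as positive: L = (1.100)(445) = 489.5 kg·m²·rpm.
Combined I = 1.100 + 1.800 = 2.900 kg·m².
ω_f = L / I = 489.5 / 2.900 = 168.8 rpm.
KE_i = ½ΣIω² = 1194 J; KE_f = ½(2.900)(17.68)² = 453.0 J.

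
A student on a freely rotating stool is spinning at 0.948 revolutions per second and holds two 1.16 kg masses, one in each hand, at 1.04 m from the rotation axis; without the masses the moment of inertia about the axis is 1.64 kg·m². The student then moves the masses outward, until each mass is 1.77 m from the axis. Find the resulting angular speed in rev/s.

With no external torque about the axis, L is conserved: I₁ω₁ = I₂ω₂.
I₁ = 1.64 + 2(1.16)(1.04)² = 4.149 kg·m²; I₂ = 1.64 + 2(1.16)(1.77)² = 8.908 kg·m².
ω₂ = I₁ω₁ / I₂ = (4.149)(0.948 rev/s) / (8.908) = 0.4416 rev/s.

ω₂ ≈ 0.442 rev/s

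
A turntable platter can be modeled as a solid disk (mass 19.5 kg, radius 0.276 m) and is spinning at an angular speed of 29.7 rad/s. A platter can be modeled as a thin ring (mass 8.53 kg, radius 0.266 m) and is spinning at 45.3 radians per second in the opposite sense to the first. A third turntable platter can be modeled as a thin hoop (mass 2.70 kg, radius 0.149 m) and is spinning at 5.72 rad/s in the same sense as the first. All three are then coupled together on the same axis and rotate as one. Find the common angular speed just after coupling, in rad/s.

The coupling torques are internal; angular momentum about the shared axis is conserved.
Moments of inertia: I_A = ½(19.5)(0.276)² = 0.7427 kg·m²; I_B = (8.53)(0.266)² = 0.6035 kg·m²; I_C = (2.70)(0.149)² = 0.05994 kg·m².
Taking A's sense as positive: L = (0.7427)(29.7) − (0.6035)(45.3) + (0.05994)(5.72) = -4.939 kg·m²·rad/s.
Combined I = 0.7427 + 0.6035 + 0.05994 = 1.406 kg·m².
ω_f = L / I = -4.939 / 1.406 = -3.512 rad/s.

|ω_f| ≈ 3.51 rad/s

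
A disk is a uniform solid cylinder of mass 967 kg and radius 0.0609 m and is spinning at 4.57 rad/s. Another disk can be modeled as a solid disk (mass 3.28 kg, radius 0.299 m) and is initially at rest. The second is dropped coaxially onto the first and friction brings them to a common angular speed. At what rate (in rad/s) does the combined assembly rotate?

No external torque acts about the common axis, so total angular momentum is conserved.
Moments of inertia: I_A = ½(967)(0.0609)² = 1.793 kg·m²; I_B = ½(3.28)(0.299)² = 0.1466 kg·m².
Taking A's sense as positive: L = (1.793)(4.57) = 8.195 kg·m²·rad/s.
Combined I = 1.793 + 0.1466 = 1.940 kg·m².
ω_f = L / I = 8.195 / 1.940 = 4.225 rad/s.

|ω_f| ≈ 4.22 rad/s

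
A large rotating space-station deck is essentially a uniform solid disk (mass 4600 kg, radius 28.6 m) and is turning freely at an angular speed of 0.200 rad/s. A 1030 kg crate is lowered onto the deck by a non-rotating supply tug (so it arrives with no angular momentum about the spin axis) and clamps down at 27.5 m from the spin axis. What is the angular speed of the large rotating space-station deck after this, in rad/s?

No external torque acts about the spin axis; L_before = L_after.
I_p = ½(4600)(28.6)² = 1.881e+06 kg·m².
Added inertia Σmr² = (1030)(27.5)² = 7.789e+05 kg·m²; I_f = 1.881e+06 + 7.789e+05 = 2.660e+06 kg·m².
ω_f = I_p ω_i / I_f = (1.881e+06)(0.200) / 2.660e+06 = 0.1414 rad/s.

ω_f ≈ 0.141 rad/s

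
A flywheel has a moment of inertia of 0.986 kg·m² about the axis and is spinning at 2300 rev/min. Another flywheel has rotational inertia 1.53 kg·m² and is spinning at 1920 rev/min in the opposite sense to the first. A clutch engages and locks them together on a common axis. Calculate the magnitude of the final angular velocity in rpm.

|ω_f| ≈ 266 rpm

The coupling torques are internal; angular momentum about the shared axis is conserved.
Taking A's sense as positive: L = (0.9860)(2300) − (1.530)(1920) = -669.8 kg·m²·rpm.
Combined I = 0.9860 + 1.530 = 2.516 kg·m².
ω_f = L / I = -669.8 / 2.516 = -266.2 rpm.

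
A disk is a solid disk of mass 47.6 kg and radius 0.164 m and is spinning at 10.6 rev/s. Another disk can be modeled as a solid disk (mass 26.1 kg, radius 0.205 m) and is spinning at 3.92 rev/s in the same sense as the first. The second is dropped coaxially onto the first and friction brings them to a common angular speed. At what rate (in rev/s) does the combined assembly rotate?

|ω_f| ≈ 7.52 rev/s

No external torque acts about the common axis, so total angular momentum is conserved.
Moments of inertia: I_A = ½(47.6)(0.164)² = 0.6401 kg·m²; I_B = ½(26.1)(0.205)² = 0.5484 kg·m².
Taking A's sense as positive: L = (0.6401)(10.6) + (0.5484)(3.92) = 8.935 kg·m²·rev/s.
Combined I = 0.6401 + 0.5484 = 1.189 kg·m².
ω_f = L / I = 8.935 / 1.189 = 7.518 rev/s.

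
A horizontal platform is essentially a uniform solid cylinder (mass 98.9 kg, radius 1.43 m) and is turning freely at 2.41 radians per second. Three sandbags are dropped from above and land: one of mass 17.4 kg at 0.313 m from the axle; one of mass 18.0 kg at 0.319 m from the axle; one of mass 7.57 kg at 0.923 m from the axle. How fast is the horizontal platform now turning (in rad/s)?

The added mass arrives with no angular momentum about the axle, and any external torque about the axle is negligible, so the system's angular momentum is conserved.
I_p = ½(98.9)(1.43)² = 101.1 kg·m².
Added inertia Σmr² = (17.4)(0.313)² + (18.0)(0.319)² + (7.57)(0.923)² = 9.985 kg·m²; I_f = 101.1 + 9.985 = 111.1 kg·m².
ω_f = I_p ω_i / I_f = (101.1)(2.41) / 111.1 = 2.193 rad/s.

ω_f ≈ 2.19 rad/s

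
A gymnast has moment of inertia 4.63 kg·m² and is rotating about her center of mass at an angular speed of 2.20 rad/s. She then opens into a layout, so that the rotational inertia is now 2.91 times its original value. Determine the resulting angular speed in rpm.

ω₂ ≈ 7.22 rpm

Angular momentum about the spin axis is conserved since the torque about it is zero.
I₂ = 2.91 × 4.63 = 13.47 kg·m².
ω₂ = I₁ω₁ / I₂ = (4.630)(2.20 rad/s) / (13.47) = 0.7560 rad/s = 7.219 rpm.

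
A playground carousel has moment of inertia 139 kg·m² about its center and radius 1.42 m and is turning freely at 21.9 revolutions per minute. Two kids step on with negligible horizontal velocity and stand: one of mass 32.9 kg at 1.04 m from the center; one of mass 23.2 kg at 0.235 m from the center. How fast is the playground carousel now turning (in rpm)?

ω_f ≈ 17.3 rpm

No external torque acts about the center; L_before = L_after.
Added inertia Σmr² = (32.9)(1.04)² + (23.2)(0.235)² = 36.87 kg·m²; I_f = 139.0 + 36.87 = 175.9 kg·m².
ω_f = I_p ω_i / I_f = (139.0)(21.9) / 175.9 = 17.31 rpm.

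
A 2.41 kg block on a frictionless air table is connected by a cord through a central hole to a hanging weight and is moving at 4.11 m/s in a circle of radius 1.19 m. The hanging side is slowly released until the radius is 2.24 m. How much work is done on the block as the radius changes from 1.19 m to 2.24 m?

W ≈ -14.6 J

The only horizontal force on the mass is along the cord (radial), so it exerts no torque about the hole and angular momentum m v r is conserved.
v₂ = v₁ r₁ / r₂ = (4.11)(1.19) / (2.24) = 2.183 m/s.
W = ΔKE = ½m(v₂² − v₁²) = -14.61 J.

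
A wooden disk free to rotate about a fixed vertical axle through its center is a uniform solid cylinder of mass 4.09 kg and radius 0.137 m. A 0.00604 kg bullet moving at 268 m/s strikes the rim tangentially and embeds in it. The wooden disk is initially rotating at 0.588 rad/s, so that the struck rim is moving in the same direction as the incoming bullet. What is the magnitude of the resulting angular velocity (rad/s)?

The axle reaction passes through the axle and exerts no torque about it; angular momentum about the axle is conserved through the impact.
I_p = ½(4.09)(0.137)² = 0.03838 kg·m². Taking the sense of the bullet's angular momentum as positive, L_{bullet} = m v R = (0.00604)(268)(0.137) = 0.2218 kg·m²/s.
L_i = +I_p ω_p + m v R = +(0.03838)(0.588) + 0.2218 = 0.2443 kg·m²/s.
After sticking, I_f = I_p + m R² = 0.03838 + (0.00604)(0.137)² = 0.03850 kg·m².
ω_f = L_i / I_f = 0.2443 / 0.03850 = 6.347 rad/s.

|ω_f| ≈ 6.35 rad/s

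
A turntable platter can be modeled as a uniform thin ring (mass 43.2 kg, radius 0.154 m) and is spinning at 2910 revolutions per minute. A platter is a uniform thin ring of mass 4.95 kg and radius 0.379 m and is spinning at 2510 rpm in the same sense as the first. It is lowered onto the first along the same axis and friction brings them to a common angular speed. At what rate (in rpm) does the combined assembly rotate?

No external torque acts about the common axis, so total angular momentum is conserved.
Moments of inertia: I_A = (43.2)(0.154)² = 1.025 kg·m²; I_B = (4.95)(0.379)² = 0.7110 kg·m².
Taking A's sense as positive: L = (1.025)(2910) + (0.7110)(2510) = 4766 kg·m²·rpm.
Combined I = 1.025 + 0.7110 = 1.736 kg·m².
ω_f = L / I = 4766 / 1.736 = 2746 rpm.

|ω_f| ≈ 2750 rpm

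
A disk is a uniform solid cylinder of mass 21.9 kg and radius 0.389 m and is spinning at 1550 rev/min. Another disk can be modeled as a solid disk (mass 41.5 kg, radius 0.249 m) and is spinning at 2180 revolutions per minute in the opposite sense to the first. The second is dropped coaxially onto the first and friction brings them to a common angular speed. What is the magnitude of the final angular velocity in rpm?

|ω_f| ≈ 80.3 rpm

No external torque acts about the common axis, so total angular momentum is conserved.
Moments of inertia: I_A = ½(21.9)(0.389)² = 1.657 kg·m²; I_B = ½(41.5)(0.249)² = 1.287 kg·m².
Taking A's sense as positive: L = (1.657)(1550) − (1.287)(2180) = -236.3 kg·m²·rpm.
Combined I = 1.657 + 1.287 = 2.943 kg·m².
ω_f = L / I = -236.3 / 2.943 = -80.29 rpm.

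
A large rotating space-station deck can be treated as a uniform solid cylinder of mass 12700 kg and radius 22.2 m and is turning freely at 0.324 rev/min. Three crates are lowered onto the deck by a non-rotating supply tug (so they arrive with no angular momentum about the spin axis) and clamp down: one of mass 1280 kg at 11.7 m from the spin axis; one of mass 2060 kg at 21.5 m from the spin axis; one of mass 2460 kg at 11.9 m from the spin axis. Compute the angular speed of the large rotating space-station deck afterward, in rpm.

No external torque acts about the spin axis; L_before = L_after.
I_p = ½(12700)(22.2)² = 3.130e+06 kg·m².
Added inertia Σmr² = (1280)(11.7)² + (2060)(21.5)² + (2460)(11.9)² = 1.476e+06 kg·m²; I_f = 3.130e+06 + 1.476e+06 = 4.605e+06 kg·m².
ω_f = I_p ω_i / I_f = (3.130e+06)(0.324) / 4.605e+06 = 0.2202 rpm.

ω_f ≈ 0.220 rpm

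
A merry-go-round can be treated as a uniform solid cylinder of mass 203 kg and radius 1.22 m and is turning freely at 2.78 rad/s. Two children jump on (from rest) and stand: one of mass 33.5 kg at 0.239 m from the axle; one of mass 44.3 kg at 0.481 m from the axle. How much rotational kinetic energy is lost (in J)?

energy lost ≈ 43.5 J

No external torque acts about the axle; L_before = L_after.
I_p = ½(203)(1.22)² = 151.1 kg·m².
Added inertia Σmr² = (33.5)(0.239)² + (44.3)(0.481)² = 12.16 kg·m²; I_f = 151.1 + 12.16 = 163.2 kg·m².
ω_f = I_p ω_i / I_f = (151.1)(2.78) / 163.2 = 2.573 rad/s.
KE_i = ½(151.1)(2.780 rad/s)² = 583.8 J; KE_f = ½(163.2)(2.573)² = 540.3 J.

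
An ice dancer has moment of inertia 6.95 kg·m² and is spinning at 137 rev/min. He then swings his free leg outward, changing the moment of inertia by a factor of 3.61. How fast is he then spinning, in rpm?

Angular momentum about the spin axis is conserved since the torque about it is zero.
I₂ = 3.61 × 6.95 = 25.09 kg·m².
ω₂ = I₁ω₁ / I₂ = (6.950)(137 rpm) / (25.09) = 37.95 rpm.

ω₂ ≈ 38.0 rpm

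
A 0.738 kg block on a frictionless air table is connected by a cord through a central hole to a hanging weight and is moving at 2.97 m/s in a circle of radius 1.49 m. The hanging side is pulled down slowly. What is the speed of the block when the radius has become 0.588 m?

v₂ ≈ 7.53 m/s

The only horizontal force on the mass is along the cord (radial), so it exerts no torque about the hole and angular momentum m v r is conserved.
v₂ = v₁ r₁ / r₂ = (2.97)(1.49) / (0.588) = 7.526 m/s.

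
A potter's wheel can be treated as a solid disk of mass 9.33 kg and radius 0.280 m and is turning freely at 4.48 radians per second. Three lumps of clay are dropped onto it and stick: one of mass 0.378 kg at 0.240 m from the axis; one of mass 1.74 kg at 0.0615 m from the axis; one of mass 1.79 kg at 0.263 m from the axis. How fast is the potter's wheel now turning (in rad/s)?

ω_f ≈ 3.16 rad/s

The added mass arrives with no angular momentum about the axis, and any external torque about the axis is negligible, so the system's angular momentum is conserved.
I_p = ½(9.33)(0.280)² = 0.3657 kg·m².
Added inertia Σmr² = (0.378)(0.240)² + (1.74)(0.0615)² + (1.79)(0.263)² = 0.1522 kg·m²; I_f = 0.3657 + 0.1522 = 0.5179 kg·m².
ω_f = I_p ω_i / I_f = (0.3657)(4.48) / 0.5179 = 3.164 rad/s.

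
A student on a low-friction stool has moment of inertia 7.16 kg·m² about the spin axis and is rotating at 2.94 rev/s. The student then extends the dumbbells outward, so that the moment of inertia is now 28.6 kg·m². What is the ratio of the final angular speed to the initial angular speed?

No external torque acts about the spin axis, so angular momentum is conserved.
ω₂/ω₁ = I₁/I₂ = 7.160 / 28.60 = 0.2503.

ω₂/ω₁ ≈ 0.250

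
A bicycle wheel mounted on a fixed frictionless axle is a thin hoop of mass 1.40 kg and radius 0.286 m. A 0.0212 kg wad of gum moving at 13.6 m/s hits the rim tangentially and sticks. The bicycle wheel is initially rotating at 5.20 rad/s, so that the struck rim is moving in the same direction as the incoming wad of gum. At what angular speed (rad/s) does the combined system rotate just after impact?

|ω_f| ≈ 5.83 rad/s

About the axle the impulsive forces during the collision are internal, so angular momentum about that axis is conserved.
I_p = (1.40)(0.286)² = 0.1145 kg·m². Taking the sense of the wad of gum's angular momentum as positive, L_{wad} = m v R = (0.0212)(13.6)(0.286) = 0.08246 kg·m²/s.
L_i = +I_p ω_p + m v R = +(0.1145)(5.20) + 0.08246 = 0.6779 kg·m²/s.
After sticking, I_f = I_p + m R² = 0.1145 + (0.0212)(0.286)² = 0.1162 kg·m².
ω_f = L_i / I_f = 0.6779 / 0.1162 = 5.832 rad/s.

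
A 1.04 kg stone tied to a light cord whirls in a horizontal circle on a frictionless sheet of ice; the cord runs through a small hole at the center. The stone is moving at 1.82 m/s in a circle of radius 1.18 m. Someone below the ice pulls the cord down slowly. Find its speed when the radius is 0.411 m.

The only horizontal force on the mass is along the cord (radial), so it exerts no torque about the hole and angular momentum m v r is conserved.
v₂ = v₁ r₁ / r₂ = (1.82)(1.18) / (0.411) = 5.225 m/s.

v₂ ≈ 5.23 m/s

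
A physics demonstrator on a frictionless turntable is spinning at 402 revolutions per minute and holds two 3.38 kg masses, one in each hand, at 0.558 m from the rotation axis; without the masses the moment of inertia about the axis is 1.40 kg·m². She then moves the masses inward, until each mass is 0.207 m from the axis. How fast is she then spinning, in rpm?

With no external torque about the axis, L is conserved: I₁ω₁ = I₂ω₂.
I₁ = 1.40 + 2(3.38)(0.558)² = 3.505 kg·m²; I₂ = 1.40 + 2(3.38)(0.207)² = 1.690 kg·m².
ω₂ = I₁ω₁ / I₂ = (3.505)(402 rpm) / (1.690) = 833.9 rpm.

ω₂ ≈ 834 rpm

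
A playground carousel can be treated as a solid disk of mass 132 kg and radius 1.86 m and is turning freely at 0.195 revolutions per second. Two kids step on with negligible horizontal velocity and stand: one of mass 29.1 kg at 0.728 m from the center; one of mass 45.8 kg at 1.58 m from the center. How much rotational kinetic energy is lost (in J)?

The added mass arrives with no angular momentum about the center, and any external torque about the center is negligible, so the system's angular momentum is conserved.
I_p = ½(132)(1.86)² = 228.3 kg·m².
Added inertia Σmr² = (29.1)(0.728)² + (45.8)(1.58)² = 129.8 kg·m²; I_f = 228.3 + 129.8 = 358.1 kg·m².
ω_f = I_p ω_i / I_f = (228.3)(0.195) / 358.1 = 0.1243 rev/s.
KE_i = ½(228.3)(1.225 rad/s)² = 171.4 J; KE_f = ½(358.1)(0.7813)² = 109.3 J.

energy lost ≈ 62.1 J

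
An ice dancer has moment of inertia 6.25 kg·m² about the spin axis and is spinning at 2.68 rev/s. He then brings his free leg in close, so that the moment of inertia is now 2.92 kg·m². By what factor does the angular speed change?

ω₂/ω₁ ≈ 2.14

Angular momentum about the spin axis is conserved since the torque about it is zero.
ω₂/ω₁ = I₁/I₂ = 6.250 / 2.920 = 2.140.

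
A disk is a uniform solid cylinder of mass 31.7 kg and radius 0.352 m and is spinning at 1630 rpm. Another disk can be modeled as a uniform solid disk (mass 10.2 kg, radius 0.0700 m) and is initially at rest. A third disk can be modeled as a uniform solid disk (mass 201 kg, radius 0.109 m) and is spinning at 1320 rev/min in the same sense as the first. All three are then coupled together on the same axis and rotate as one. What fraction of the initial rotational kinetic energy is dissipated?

The coupling torques are internal; angular momentum about the shared axis is conserved.
Moments of inertia: I_A = ½(31.7)(0.352)² = 1.964 kg·m²; I_B = ½(10.2)(0.0700)² = 0.02499 kg·m²; I_C = ½(201)(0.109)² = 1.194 kg·m².
Taking A's sense as positive: L = (1.964)(1630) + (1.194)(1320) = 4777 kg·m²·rpm.
Combined I = 1.964 + 0.02499 + 1.194 = 3.183 kg·m².
ω_f = L / I = 4777 / 3.183 = 1501 rpm.
KE_i = ½ΣIω² = 40020 J; KE_f = ½(3.183)(157.2)² = 39320 J.
Fraction dissipated = (KE_i − KE_f)/KE_i = 0.01755.

fraction ≈ 0.0176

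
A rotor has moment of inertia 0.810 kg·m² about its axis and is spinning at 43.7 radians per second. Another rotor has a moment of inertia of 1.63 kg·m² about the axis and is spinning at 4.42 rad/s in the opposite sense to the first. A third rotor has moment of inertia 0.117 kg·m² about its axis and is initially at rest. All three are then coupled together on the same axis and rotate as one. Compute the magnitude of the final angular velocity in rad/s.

The coupling torques are internal; angular momentum about the shared axis is conserved.
Taking A's sense as positive: L = (0.8100)(43.7) − (1.630)(4.42) = 28.19 kg·m²·rad/s.
Combined I = 0.8100 + 1.630 + 0.1170 = 2.557 kg·m².
ω_f = L / I = 28.19 / 2.557 = 11.03 rad/s.

|ω_f| ≈ 11.0 rad/s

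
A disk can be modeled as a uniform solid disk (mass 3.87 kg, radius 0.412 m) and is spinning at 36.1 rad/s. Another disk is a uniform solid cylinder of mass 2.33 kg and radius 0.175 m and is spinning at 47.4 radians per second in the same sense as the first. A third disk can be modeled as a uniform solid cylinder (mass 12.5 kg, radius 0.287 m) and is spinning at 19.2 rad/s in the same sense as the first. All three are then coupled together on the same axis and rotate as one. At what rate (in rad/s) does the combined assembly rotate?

|ω_f| ≈ 26.7 rad/s

The coupling torques are internal; angular momentum about the shared axis is conserved.
Moments of inertia: I_A = ½(3.87)(0.412)² = 0.3285 kg·m²; I_B = ½(2.33)(0.175)² = 0.03568 kg·m²; I_C = ½(12.5)(0.287)² = 0.5148 kg·m².
Taking A's sense as positive: L = (0.3285)(36.1) + (0.03568)(47.4) + (0.5148)(19.2) = 23.43 kg·m²·rad/s.
Combined I = 0.3285 + 0.03568 + 0.5148 = 0.8789 kg·m².
ω_f = L / I = 23.43 / 0.8789 = 26.66 rad/s.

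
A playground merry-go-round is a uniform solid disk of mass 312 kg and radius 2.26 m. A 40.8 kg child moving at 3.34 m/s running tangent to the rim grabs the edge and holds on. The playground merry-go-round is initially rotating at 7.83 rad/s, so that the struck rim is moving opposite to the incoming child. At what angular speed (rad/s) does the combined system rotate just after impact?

|ω_f| ≈ 5.90 rad/s

About the axle the impulsive forces during the collision are internal, so angular momentum about that axis is conserved.
I_p = ½(312)(2.26)² = 796.8 kg·m². Taking the sense of the child's angular momentum as positive, L_{child} = m v R = (40.8)(3.34)(2.26) = 308.0 kg·m²/s.
L_i = −I_p ω_p + m v R = −(796.8)(7.83) + 308.0 = -5931 kg·m²/s.
After sticking, I_f = I_p + m R² = 796.8 + (40.8)(2.26)² = 1005 kg·m².
ω_f = L_i / I_f = -5931 / 1005 = -5.900 rad/s.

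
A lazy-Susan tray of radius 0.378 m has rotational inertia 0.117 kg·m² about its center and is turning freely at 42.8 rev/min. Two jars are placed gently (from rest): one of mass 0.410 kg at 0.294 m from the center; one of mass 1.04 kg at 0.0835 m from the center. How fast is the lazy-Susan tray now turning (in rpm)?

The added mass arrives with no angular momentum about the center, and any external torque about the center is negligible, so the system's angular momentum is conserved.
Added inertia Σmr² = (0.410)(0.294)² + (1.04)(0.0835)² = 0.04269 kg·m²; I_f = 0.1170 + 0.04269 = 0.1597 kg·m².
ω_f = I_p ω_i / I_f = (0.1170)(42.8) / 0.1597 = 31.36 rpm.

ω_f ≈ 31.4 rpm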